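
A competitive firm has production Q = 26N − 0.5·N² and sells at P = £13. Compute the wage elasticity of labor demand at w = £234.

From P·MP_N = w with MP_N = 26 − N, labor demand is N(w) = 26 − w/13.
dN/dw = −1/(13) = -1/13.
At w = 234, N = 8, so ε = (dN/dw)·(w/N) = (-1/13)·(234/8) = -2.25.

ε = -2.25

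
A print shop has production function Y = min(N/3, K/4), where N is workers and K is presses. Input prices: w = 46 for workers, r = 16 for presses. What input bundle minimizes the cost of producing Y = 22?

N* = 66, K* = 88

With a fixed-proportions technology, the cost-minimizing bundle uses no slack in either input: N/3 = K/4 = Y.
So N = 3·22 = 66 and K = 4·22 = 88.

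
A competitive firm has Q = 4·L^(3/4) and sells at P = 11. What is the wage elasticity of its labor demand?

ε = -4

MP_L = (3/4)·4·L^(-1/4), so P·MP_L = w gives 33·L^(-1/4) = w.
Solving, L(w) = (33/w)^(4). This is a constant-elasticity form: L ∝ w^(−4), so ε = −4.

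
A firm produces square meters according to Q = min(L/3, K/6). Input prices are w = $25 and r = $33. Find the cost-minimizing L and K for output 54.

With a fixed-proportions technology, the cost-minimizing bundle uses no slack in either input: L/3 = K/6 = Q.
So L = 3·54 = 162 and K = 6·54 = 324.

L* = 162, K* = 324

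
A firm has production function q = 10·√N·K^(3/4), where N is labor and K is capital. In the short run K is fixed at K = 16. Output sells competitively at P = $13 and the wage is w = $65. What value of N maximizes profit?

N* = 64

With K = 16, MP_N = (1/2)·10·N^(-1/2)·16^(3/4) = 40·N^(-1/2).
Profit maximization for a price taker requires P·MP_N = w: 13·40·N^(-1/2) = 65.
So N^(-1/2) = 0.125, which gives N = 64.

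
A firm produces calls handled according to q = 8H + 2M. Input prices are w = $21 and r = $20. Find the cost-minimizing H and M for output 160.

H* = 20, M* = 0

The inputs are perfect substitutes, so the firm uses whichever has the lower cost per unit of output.
Cost per unit of output via H is w/8 = 2.625; via M it is r/2 = 10. H is cheaper.
Producing q = 160 with H alone: H = 20, M = 0.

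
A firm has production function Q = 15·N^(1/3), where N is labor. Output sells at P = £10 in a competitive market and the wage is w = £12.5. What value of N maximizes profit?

MP_N = (1/3)·15·N^(-2/3) = 5·N^(-2/3).
Profit maximization for a price taker requires P·MP_N = w: 10·5·N^(-2/3) = 12.5.
So N^(-2/3) = 0.25, which gives N = 8.

N* = 8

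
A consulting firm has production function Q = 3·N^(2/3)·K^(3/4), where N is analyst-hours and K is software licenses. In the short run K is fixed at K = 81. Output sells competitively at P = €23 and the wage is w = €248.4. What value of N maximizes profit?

With K = 81, MP_N = (2/3)·3·N^(-1/3)·81^(3/4) = 54·N^(-1/3).
Profit maximization for a price taker requires P·MP_N = w: 23·54·N^(-1/3) = 248.4.
So N^(-1/3) = 0.2, which gives N = 125.

N* = 125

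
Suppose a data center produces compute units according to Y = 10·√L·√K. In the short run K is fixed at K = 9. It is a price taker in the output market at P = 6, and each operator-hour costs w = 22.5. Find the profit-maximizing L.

L* = 16

With K = 9, MP_L = (1/2)·10·L^(-1/2)·9^(1/2) = 15·L^(-1/2).
Profit maximization for a price taker requires P·MP_L = w: 6·15·L^(-1/2) = 22.5.
So L^(-1/2) = 0.25, which gives L = 16.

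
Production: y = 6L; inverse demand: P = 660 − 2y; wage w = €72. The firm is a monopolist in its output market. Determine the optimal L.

Marginal revenue from the inverse demand is MR = 660 − 4y.
The marginal product is MP_L = 6.
A monopolist hires until marginal revenue product equals the wage: MR·MP_L = w.
(660 − 24L)·6 = 72, so L = 27.

L* = 27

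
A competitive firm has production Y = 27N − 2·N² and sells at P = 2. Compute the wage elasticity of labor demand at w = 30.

ε = -1.25

From P·MP_N = w with MP_N = 27 − 4N, labor demand is N(w) = (27 − w/2)/4.
dN/dw = −1/(8) = -0.125.
At w = 30, N = 3, so ε = (dN/dw)·(w/N) = (-0.125)·(30/3) = -1.25.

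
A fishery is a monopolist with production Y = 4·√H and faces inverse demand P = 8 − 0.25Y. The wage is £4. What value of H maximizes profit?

Marginal revenue from the inverse demand is MR = 8 − 0.5Y.
The marginal product is MP_H = 2·H^(-1/2).
A monopolist hires until marginal revenue product equals the wage: MR·MP_H = w.
At H, Y = 4·√H. Substituting and solving: (8 − 2·√H)·2·H^(-1/2) = 4 gives H = 4.

H* = 4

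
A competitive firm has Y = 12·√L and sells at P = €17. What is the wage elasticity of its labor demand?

ε = -2

MP_L = (1/2)·12·L^(-1/2), so P·MP_L = w gives 102·L^(-1/2) = w.
Solving, L(w) = (102/w)^(2). This is a constant-elasticity form: L ∝ w^(−2), so ε = −2.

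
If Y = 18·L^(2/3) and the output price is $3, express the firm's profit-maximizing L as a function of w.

L(w) = 46656/w³

MP_L = (2/3)·18·L^(-1/3) = 12·L^(-1/3).
Setting P·MP_L = w: 36·L^(-1/3) = w.
Solving for L: L^(-1/3) = w/36, so L = (36/w)^(3).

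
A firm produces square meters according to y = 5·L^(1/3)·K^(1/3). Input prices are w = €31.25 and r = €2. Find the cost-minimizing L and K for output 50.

Cost minimization requires the marginal rate of technical substitution to equal the input-price ratio: MP_L/MP_K = w/r.
Here MP_L/MP_K = (1/3)·(K/L)/(1/3) = (K/L). Setting this equal to 31.25/2 = 15.625 gives K = 15.625L.
Substituting into y = 50: 5·L^(1/3)·(15.625L)^(1/3) = 50.
Solving, L = 8 and K = 125.

L* = 8, K* = 125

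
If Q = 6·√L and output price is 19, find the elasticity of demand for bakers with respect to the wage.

MP_L = (1/2)·6·L^(-1/2), so P·MP_L = w gives 57·L^(-1/2) = w.
Solving, L(w) = (57/w)^(2). This is a constant-elasticity form: L ∝ w^(−2), so ε = −2.

ε = -2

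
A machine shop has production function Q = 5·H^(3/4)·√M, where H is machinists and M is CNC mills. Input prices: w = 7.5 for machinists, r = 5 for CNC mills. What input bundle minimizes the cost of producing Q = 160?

Cost minimization requires the marginal rate of technical substitution to equal the input-price ratio: MP_H/MP_M = w/r.
Here MP_H/MP_M = (3/4)·(M/H)/(1/2) = 1.5·(M/H). Setting this equal to 7.5/5 = 1.5 gives M = H.
Substituting into Q = 160: 5·H^(3/4)·(H)^(1/2) = 160.
Solving, H = 16 and M = 16.

H* = 16, M* = 16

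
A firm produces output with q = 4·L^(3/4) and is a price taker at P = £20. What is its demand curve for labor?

MP_L = (3/4)·4·L^(-1/4) = 3·L^(-1/4).
Setting P·MP_L = w: 60·L^(-1/4) = w.
Solving for L: L^(-1/4) = w/60, so L = (60/w)^(4).

L(w) = (60/w)^(4)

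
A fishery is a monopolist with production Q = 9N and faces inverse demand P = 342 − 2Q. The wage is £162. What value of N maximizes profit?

N* = 9

Marginal revenue from the inverse demand is MR = 342 − 4Q.
The marginal product is MP_N = 9.
A monopolist hires until marginal revenue product equals the wage: MR·MP_N = w.
(342 − 36N)·9 = 162, so N = 9.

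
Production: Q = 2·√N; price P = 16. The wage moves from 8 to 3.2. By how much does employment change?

From P·MP_N = w with MP_N = N^(-1/2), the labor demand is N(w) = (16/w)^(2).
At w = 8: N = 4. At w = 3.2: N = 25.
ΔN = 25 − 4 = 21.

ΔN = 21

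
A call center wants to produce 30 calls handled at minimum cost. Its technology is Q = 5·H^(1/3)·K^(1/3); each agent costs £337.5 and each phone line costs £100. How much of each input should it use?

H* = 8, K* = 27

Cost minimization requires the marginal rate of technical substitution to equal the input-price ratio: MP_H/MP_K = w/r.
Here MP_H/MP_K = (1/3)·(K/H)/(1/3) = (K/H). Setting this equal to 337.5/100 = 3.375 gives K = 3.375H.
Substituting into Q = 30: 5·H^(1/3)·(3.375H)^(1/3) = 30.
Solving, H = 8 and K = 27.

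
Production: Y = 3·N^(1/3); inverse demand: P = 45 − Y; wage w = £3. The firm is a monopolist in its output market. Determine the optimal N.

N* = 27

Marginal revenue from the inverse demand is MR = 45 − 2Y.
The marginal product is MP_N = N^(-2/3).
A monopolist hires until marginal revenue product equals the wage: MR·MP_N = w.
At N, Y = 3·N^(1/3). Substituting and solving: (45 − 6·N^(1/3))·N^(-2/3) = 3 gives N = 27.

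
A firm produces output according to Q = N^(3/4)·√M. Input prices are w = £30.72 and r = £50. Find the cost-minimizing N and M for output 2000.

Cost minimization requires the marginal rate of technical substitution to equal the input-price ratio: MP_N/MP_M = w/r.
Here MP_N/MP_M = (3/4)·(M/N)/(1/2) = 1.5·(M/N). Setting this equal to 30.72/50 = 0.6144 gives M = 0.4096N.
Substituting into Q = 2000: N^(3/4)·(0.4096N)^(1/2) = 2000.
Solving, N = 625 and M = 256.

N* = 625, M* = 256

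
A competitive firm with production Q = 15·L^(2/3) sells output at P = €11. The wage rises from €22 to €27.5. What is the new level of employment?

L* = 64

From P·MP_L = w with MP_L = 10·L^(-1/3), the labor demand is L(w) = (110/w)^(3).
At w = 22: L = 125. At w = 27.5: L = 64.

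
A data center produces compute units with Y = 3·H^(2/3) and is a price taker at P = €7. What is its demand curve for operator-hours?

H(w) = 2744/w³

MP_H = (2/3)·3·H^(-1/3) = 2·H^(-1/3).
Setting P·MP_H = w: 14·H^(-1/3) = w.
Solving for H: H^(-1/3) = w/14, so H = (14/w)^(3).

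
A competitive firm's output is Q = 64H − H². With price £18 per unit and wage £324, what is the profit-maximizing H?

H* = 23

The marginal product of H is MP_H = 64 − 2H.
A price-taking firm hires until the value of the marginal product equals the wage: P·MP_H = w, so 18·(64 − 2H) = 324.
Then 64 − 2H = 18, giving H = 23.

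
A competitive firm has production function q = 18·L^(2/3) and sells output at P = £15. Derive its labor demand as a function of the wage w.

MP_L = (2/3)·18·L^(-1/3) = 12·L^(-1/3).
Setting P·MP_L = w: 180·L^(-1/3) = w.
Solving for L: L^(-1/3) = w/180, so L = (180/w)^(3).

L(w) = 5832000/w³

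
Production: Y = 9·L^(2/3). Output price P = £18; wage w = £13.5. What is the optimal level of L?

L* = 512

MP_L = (2/3)·9·L^(-1/3) = 6·L^(-1/3).
Profit maximization for a price taker requires P·MP_L = w: 18·6·L^(-1/3) = 13.5.
So L^(-1/3) = 0.125, which gives L = 512.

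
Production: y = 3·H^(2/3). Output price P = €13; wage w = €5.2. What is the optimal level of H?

MP_H = (2/3)·3·H^(-1/3) = 2·H^(-1/3).
Profit maximization for a price taker requires P·MP_H = w: 13·2·H^(-1/3) = 5.2.
So H^(-1/3) = 0.2, which gives H = 125.

H* = 125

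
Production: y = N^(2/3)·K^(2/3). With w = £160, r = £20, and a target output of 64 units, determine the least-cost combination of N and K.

Cost minimization requires the marginal rate of technical substitution to equal the input-price ratio: MP_N/MP_K = w/r.
Here MP_N/MP_K = (2/3)·(K/N)/(2/3) = (K/N). Setting this equal to 160/20 = 8 gives K = 8N.
Substituting into y = 64: N^(2/3)·(8N)^(2/3) = 64.
Solving, N = 8 and K = 64.

N* = 8, K* = 64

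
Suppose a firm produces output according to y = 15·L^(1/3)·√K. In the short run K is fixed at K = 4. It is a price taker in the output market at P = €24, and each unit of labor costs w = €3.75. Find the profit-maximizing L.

L* = 512

With K = 4, MP_L = (1/3)·15·L^(-2/3)·4^(1/2) = 10·L^(-2/3).
Profit maximization for a price taker requires P·MP_L = w: 24·10·L^(-2/3) = 3.75.
So L^(-2/3) = 0.015625, which gives L = 512.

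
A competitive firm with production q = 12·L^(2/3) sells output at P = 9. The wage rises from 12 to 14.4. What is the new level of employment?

From P·MP_L = w with MP_L = 8·L^(-1/3), the labor demand is L(w) = (72/w)^(3).
At w = 12: L = 216. At w = 14.4: L = 125.

L* = 125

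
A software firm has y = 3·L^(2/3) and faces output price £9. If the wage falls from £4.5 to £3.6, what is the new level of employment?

L* = 125

From P·MP_L = w with MP_L = 2·L^(-1/3), the labor demand is L(w) = (18/w)^(3).
At w = 4.5: L = 64. At w = 3.6: L = 125.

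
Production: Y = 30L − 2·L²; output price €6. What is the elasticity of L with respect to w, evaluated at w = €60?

ε = -0.5

From P·MP_L = w with MP_L = 30 − 4L, labor demand is L(w) = (30 − w/6)/4.
dL/dw = −1/(24) = -1/24.
At w = 60, L = 5, so ε = (dL/dw)·(w/L) = (-1/24)·(60/5) = -0.5.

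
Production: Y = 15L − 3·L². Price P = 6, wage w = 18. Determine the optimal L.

The marginal product of L is MP_L = 15 − 6L.
A price-taking firm hires until the value of the marginal product equals the wage: P·MP_L = w, so 6·(15 − 6L) = 18.
Then 15 − 6L = 3, giving L = 2.

L* = 2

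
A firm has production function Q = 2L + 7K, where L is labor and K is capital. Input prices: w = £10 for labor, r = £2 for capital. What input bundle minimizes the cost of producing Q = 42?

The inputs are perfect substitutes, so the firm uses whichever has the lower cost per unit of output.
Cost per unit of output via L is w/2 = 5; via K it is r/7 = 2/7. K is cheaper.
Producing Q = 42 with K alone: L = 0, K = 6.

L* = 0, K* = 6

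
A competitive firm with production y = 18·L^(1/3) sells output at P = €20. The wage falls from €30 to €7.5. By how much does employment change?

ΔL = 56

From P·MP_L = w with MP_L = 6·L^(-2/3), the labor demand is L(w) = (120/w)^(3/2).
At w = 30: L = 8. At w = 7.5: L = 64.
ΔL = 64 − 8 = 56.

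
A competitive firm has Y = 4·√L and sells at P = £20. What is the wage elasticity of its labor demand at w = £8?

MP_L = (1/2)·4·L^(-1/2), so P·MP_L = w gives 40·L^(-1/2) = w.
Solving, L(w) = (40/w)^(2). This is a constant-elasticity form: L ∝ w^(−2), so ε = −2.

ε = -2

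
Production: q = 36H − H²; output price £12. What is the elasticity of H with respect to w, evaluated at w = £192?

From P·MP_H = w with MP_H = 36 − 2H, labor demand is H(w) = (36 − w/12)/2.
dH/dw = −1/(24) = -1/24.
At w = 192, H = 10, so ε = (dH/dw)·(w/H) = (-1/24)·(192/10) = -0.8.

ε = -0.8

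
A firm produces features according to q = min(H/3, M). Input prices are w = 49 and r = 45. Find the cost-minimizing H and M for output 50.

H* = 150, M* = 50

With a fixed-proportions technology, the cost-minimizing bundle uses no slack in either input: H/3 = M = q.
So H = 3·50 = 150 and M = 50.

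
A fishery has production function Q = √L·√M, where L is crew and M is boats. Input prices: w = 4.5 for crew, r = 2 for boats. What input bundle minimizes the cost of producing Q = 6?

L* = 4, M* = 9

Cost minimization requires the marginal rate of technical substitution to equal the input-price ratio: MP_L/MP_M = w/r.
Here MP_L/MP_M = (1/2)·(M/L)/(1/2) = (M/L). Setting this equal to 4.5/2 = 2.25 gives M = 2.25L.
Substituting into Q = 6: L^(1/2)·(2.25L)^(1/2) = 6.
Solving, L = 4 and M = 9.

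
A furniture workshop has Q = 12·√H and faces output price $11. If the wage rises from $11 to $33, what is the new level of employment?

H* = 4

From P·MP_H = w with MP_H = 6·H^(-1/2), the labor demand is H(w) = (66/w)^(2).
At w = 11: H = 36. At w = 33: H = 4.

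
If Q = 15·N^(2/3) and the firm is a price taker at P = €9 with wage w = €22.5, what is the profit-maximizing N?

N* = 64

MP_N = (2/3)·15·N^(-1/3) = 10·N^(-1/3).
Profit maximization for a price taker requires P·MP_N = w: 9·10·N^(-1/3) = 22.5.
So N^(-1/3) = 0.25, which gives N = 64.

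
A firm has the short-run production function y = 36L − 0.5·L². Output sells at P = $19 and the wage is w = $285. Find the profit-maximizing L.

L* = 21

The marginal product of L is MP_L = 36 − L.
A price-taking firm hires until the value of the marginal product equals the wage: P·MP_L = w, so 19·(36 − L) = 285.
Then 36 − L = 15, giving L = 21.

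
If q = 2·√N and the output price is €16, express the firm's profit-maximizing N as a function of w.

MP_N = (1/2)·2·N^(-1/2) = N^(-1/2).
Setting P·MP_N = w: 16·N^(-1/2) = w.
Solving for N: N^(-1/2) = w/16, so N = (16/w)^(2).

N(w) = 256/w²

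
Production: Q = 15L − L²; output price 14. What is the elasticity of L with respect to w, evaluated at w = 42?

ε = -0.25

From P·MP_L = w with MP_L = 15 − 2L, labor demand is L(w) = (15 − w/14)/2.
dL/dw = −1/(28) = -1/28.
At w = 42, L = 6, so ε = (dL/dw)·(w/L) = (-1/28)·(42/6) = -0.25.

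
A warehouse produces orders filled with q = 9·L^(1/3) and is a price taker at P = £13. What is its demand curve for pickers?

MP_L = (1/3)·9·L^(-2/3) = 3·L^(-2/3).
Setting P·MP_L = w: 39·L^(-2/3) = w.
Solving for L: L^(-2/3) = w/39, so L = (39/w)^(3/2).

L(w) = (39/w)^(3/2)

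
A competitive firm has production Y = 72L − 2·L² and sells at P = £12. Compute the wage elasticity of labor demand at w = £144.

ε = -0.2

From P·MP_L = w with MP_L = 72 − 4L, labor demand is L(w) = (72 − w/12)/4.
dL/dw = −1/(48) = -1/48.
At w = 144, L = 15, so ε = (dL/dw)·(w/L) = (-1/48)·(144/15) = -0.2.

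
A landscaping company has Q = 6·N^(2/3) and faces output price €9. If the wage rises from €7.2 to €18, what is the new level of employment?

N* = 8

From P·MP_N = w with MP_N = 4·N^(-1/3), the labor demand is N(w) = (36/w)^(3).
At w = 7.2: N = 125. At w = 18: N = 8.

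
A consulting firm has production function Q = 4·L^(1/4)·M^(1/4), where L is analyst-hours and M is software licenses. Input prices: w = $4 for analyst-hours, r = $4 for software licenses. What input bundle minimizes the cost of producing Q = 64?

Cost minimization requires the marginal rate of technical substitution to equal the input-price ratio: MP_L/MP_M = w/r.
Here MP_L/MP_M = (1/4)·(M/L)/(1/4) = (M/L). Setting this equal to 4/4 = 1 gives M = L.
Substituting into Q = 64: 4·L^(1/4)·(L)^(1/4) = 64.
Solving, L = 256 and M = 256.

L* = 256, M* = 256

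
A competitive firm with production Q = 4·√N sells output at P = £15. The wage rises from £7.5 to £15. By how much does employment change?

ΔN = -12

From P·MP_N = w with MP_N = 2·N^(-1/2), the labor demand is N(w) = (30/w)^(2).
At w = 7.5: N = 16. At w = 15: N = 4.
ΔN = 4 − 16 = -12.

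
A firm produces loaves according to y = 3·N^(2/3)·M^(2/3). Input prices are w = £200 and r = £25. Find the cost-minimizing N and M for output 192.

N* = 8, M* = 64

Cost minimization requires the marginal rate of technical substitution to equal the input-price ratio: MP_N/MP_M = w/r.
Here MP_N/MP_M = (2/3)·(M/N)/(2/3) = (M/N). Setting this equal to 200/25 = 8 gives M = 8N.
Substituting into y = 192: 3·N^(2/3)·(8N)^(2/3) = 192.
Solving, N = 8 and M = 64.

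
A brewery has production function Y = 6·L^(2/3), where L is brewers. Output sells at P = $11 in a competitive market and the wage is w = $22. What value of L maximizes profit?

MP_L = (2/3)·6·L^(-1/3) = 4·L^(-1/3).
Profit maximization for a price taker requires P·MP_L = w: 11·4·L^(-1/3) = 22.
So L^(-1/3) = 0.5, which gives L = 8.

L* = 8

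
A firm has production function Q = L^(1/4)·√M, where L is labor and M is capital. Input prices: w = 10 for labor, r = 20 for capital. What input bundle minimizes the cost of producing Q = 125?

L* = 625, M* = 625

Cost minimization requires the marginal rate of technical substitution to equal the input-price ratio: MP_L/MP_M = w/r.
Here MP_L/MP_M = (1/4)·(M/L)/(1/2) = 0.5·(M/L). Setting this equal to 10/20 = 0.5 gives M = L.
Substituting into Q = 125: L^(1/4)·(L)^(1/2) = 125.
Solving, L = 625 and M = 625.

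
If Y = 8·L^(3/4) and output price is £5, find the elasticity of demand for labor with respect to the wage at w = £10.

ε = -4

MP_L = (3/4)·8·L^(-1/4), so P·MP_L = w gives 30·L^(-1/4) = w.
Solving, L(w) = (30/w)^(4). This is a constant-elasticity form: L ∝ w^(−4), so ε = −4.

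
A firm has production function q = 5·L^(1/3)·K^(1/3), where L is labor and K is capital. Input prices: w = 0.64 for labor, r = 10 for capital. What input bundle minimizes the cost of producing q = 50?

Cost minimization requires the marginal rate of technical substitution to equal the input-price ratio: MP_L/MP_K = w/r.
Here MP_L/MP_K = (1/3)·(K/L)/(1/3) = (K/L). Setting this equal to 0.64/10 = 0.064 gives K = 0.064L.
Substituting into q = 50: 5·L^(1/3)·(0.064L)^(1/3) = 50.
Solving, L = 125 and K = 8.

L* = 125, K* = 8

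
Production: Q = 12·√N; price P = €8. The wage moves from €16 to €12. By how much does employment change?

From P·MP_N = w with MP_N = 6·N^(-1/2), the labor demand is N(w) = (48/w)^(2).
At w = 16: N = 9. At w = 12: N = 16.
ΔN = 16 − 9 = 7.

ΔN = 7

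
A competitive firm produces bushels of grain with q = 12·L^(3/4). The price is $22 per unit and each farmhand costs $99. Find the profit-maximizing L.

MP_L = (3/4)·12·L^(-1/4) = 9·L^(-1/4).
Profit maximization for a price taker requires P·MP_L = w: 22·9·L^(-1/4) = 99.
So L^(-1/4) = 0.5, which gives L = 16.

L* = 16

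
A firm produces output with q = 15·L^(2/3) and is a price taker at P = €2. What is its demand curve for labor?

L(w) = 8000/w³

MP_L = (2/3)·15·L^(-1/3) = 10·L^(-1/3).
Setting P·MP_L = w: 20·L^(-1/3) = w.
Solving for L: L^(-1/3) = w/20, so L = (20/w)^(3).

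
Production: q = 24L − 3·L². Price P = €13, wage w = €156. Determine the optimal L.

The marginal product of L is MP_L = 24 − 6L.
A price-taking firm hires until the value of the marginal product equals the wage: P·MP_L = w, so 13·(24 − 6L) = 156.
Then 24 − 6L = 12, giving L = 2.

L* = 2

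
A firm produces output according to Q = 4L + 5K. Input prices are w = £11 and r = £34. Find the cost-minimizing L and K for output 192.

The inputs are perfect substitutes, so the firm uses whichever has the lower cost per unit of output.
Cost per unit of output via L is w/4 = 2.75; via K it is r/5 = 6.8. L is cheaper.
Producing Q = 192 with L alone: L = 48, K = 0.

L* = 48, K* = 0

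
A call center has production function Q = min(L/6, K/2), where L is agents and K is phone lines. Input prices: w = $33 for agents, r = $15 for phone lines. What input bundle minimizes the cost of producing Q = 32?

L* = 192, K* = 64

With a fixed-proportions technology, the cost-minimizing bundle uses no slack in either input: L/6 = K/2 = Q.
So L = 6·32 = 192 and K = 2·32 = 64.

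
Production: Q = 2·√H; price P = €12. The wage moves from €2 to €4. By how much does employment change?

From P·MP_H = w with MP_H = H^(-1/2), the labor demand is H(w) = (12/w)^(2).
At w = 2: H = 36. At w = 4: H = 9.
ΔH = 9 − 36 = -27.

ΔH = -27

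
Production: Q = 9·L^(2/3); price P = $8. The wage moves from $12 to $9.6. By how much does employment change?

From P·MP_L = w with MP_L = 6·L^(-1/3), the labor demand is L(w) = (48/w)^(3).
At w = 12: L = 64. At w = 9.6: L = 125.
ΔL = 125 − 64 = 61.

ΔL = 61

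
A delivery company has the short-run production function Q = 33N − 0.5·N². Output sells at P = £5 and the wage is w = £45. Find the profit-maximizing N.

N* = 24

The marginal product of N is MP_N = 33 − N.
A price-taking firm hires until the value of the marginal product equals the wage: P·MP_N = w, so 5·(33 − N) = 45.
Then 33 − N = 9, giving N = 24.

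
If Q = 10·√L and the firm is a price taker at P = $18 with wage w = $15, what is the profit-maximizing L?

MP_L = (1/2)·10·L^(-1/2) = 5·L^(-1/2).
Profit maximization for a price taker requires P·MP_L = w: 18·5·L^(-1/2) = 15.
So L^(-1/2) = 1/6, which gives L = 36.

L* = 36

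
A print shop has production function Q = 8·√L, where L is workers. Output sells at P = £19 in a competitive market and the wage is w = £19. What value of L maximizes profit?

MP_L = (1/2)·8·L^(-1/2) = 4·L^(-1/2).
Profit maximization for a price taker requires P·MP_L = w: 19·4·L^(-1/2) = 19.
So L^(-1/2) = 0.25, which gives L = 16.

L* = 16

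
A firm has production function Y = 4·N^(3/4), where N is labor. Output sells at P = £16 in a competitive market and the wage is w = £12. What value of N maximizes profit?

N* = 256

MP_N = (3/4)·4·N^(-1/4) = 3·N^(-1/4).
Profit maximization for a price taker requires P·MP_N = w: 16·3·N^(-1/4) = 12.
So N^(-1/4) = 0.25, which gives N = 256.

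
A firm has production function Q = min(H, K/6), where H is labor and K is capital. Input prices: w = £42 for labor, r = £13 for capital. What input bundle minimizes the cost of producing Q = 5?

H* = 5, K* = 30

With a fixed-proportions technology, the cost-minimizing bundle uses no slack in either input: H = K/6 = Q.
So H = 5 and K = 6·5 = 30.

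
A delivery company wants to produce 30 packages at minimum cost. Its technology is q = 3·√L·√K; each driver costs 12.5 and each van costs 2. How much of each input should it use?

Cost minimization requires the marginal rate of technical substitution to equal the input-price ratio: MP_L/MP_K = w/r.
Here MP_L/MP_K = (1/2)·(K/L)/(1/2) = (K/L). Setting this equal to 12.5/2 = 6.25 gives K = 6.25L.
Substituting into q = 30: 3·L^(1/2)·(6.25L)^(1/2) = 30.
Solving, L = 4 and K = 25.

L* = 4, K* = 25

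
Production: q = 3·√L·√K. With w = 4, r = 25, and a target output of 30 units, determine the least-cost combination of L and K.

L* = 25, K* = 4

Cost minimization requires the marginal rate of technical substitution to equal the input-price ratio: MP_L/MP_K = w/r.
Here MP_L/MP_K = (1/2)·(K/L)/(1/2) = (K/L). Setting this equal to 4/25 = 0.16 gives K = 0.16L.
Substituting into q = 30: 3·L^(1/2)·(0.16L)^(1/2) = 30.
Solving, L = 25 and K = 4.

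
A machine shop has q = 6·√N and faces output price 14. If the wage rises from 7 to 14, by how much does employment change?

From P·MP_N = w with MP_N = 3·N^(-1/2), the labor demand is N(w) = (42/w)^(2).
At w = 7: N = 36. At w = 14: N = 9.
ΔN = 9 − 36 = -27.

ΔN = -27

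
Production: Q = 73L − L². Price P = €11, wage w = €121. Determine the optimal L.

The marginal product of L is MP_L = 73 − 2L.
A price-taking firm hires until the value of the marginal product equals the wage: P·MP_L = w, so 11·(73 − 2L) = 121.
Then 73 − 2L = 11, giving L = 31.

L* = 31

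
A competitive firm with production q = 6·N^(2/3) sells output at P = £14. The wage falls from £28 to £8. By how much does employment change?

ΔN = 335

From P·MP_N = w with MP_N = 4·N^(-1/3), the labor demand is N(w) = (56/w)^(3).
At w = 28: N = 8. At w = 8: N = 343.
ΔN = 343 − 8 = 335.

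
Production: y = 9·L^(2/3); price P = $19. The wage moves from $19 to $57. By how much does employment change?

ΔL = -208

From P·MP_L = w with MP_L = 6·L^(-1/3), the labor demand is L(w) = (114/w)^(3).
At w = 19: L = 216. At w = 57: L = 8.
ΔL = 8 − 216 = -208.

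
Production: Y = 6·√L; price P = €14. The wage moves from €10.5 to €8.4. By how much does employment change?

ΔL = 9

From P·MP_L = w with MP_L = 3·L^(-1/2), the labor demand is L(w) = (42/w)^(2).
At w = 10.5: L = 16. At w = 8.4: L = 25.
ΔL = 25 − 16 = 9.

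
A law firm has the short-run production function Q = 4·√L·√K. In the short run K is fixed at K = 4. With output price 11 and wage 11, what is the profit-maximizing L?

L* = 16

With K = 4, MP_L = (1/2)·4·L^(-1/2)·4^(1/2) = 4·L^(-1/2).
Profit maximization for a price taker requires P·MP_L = w: 11·4·L^(-1/2) = 11.
So L^(-1/2) = 0.25, which gives L = 16.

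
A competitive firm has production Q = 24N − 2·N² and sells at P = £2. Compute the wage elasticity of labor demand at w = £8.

From P·MP_N = w with MP_N = 24 − 4N, labor demand is N(w) = (24 − w/2)/4.
dN/dw = −1/(8) = -0.125.
At w = 8, N = 5, so ε = (dN/dw)·(w/N) = (-0.125)·(8/5) = -0.2.

ε = -0.2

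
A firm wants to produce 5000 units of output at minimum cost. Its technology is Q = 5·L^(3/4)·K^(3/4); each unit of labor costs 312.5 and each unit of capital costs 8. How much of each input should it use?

L* = 16, K* = 625

Cost minimization requires the marginal rate of technical substitution to equal the input-price ratio: MP_L/MP_K = w/r.
Here MP_L/MP_K = (3/4)·(K/L)/(3/4) = (K/L). Setting this equal to 312.5/8 = 39.0625 gives K = 39.0625L.
Substituting into Q = 5000: 5·L^(3/4)·(39.0625L)^(3/4) = 5000.
Solving, L = 16 and K = 625.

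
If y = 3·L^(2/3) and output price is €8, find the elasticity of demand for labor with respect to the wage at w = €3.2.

ε = -3

MP_L = (2/3)·3·L^(-1/3), so P·MP_L = w gives 16·L^(-1/3) = w.
Solving, L(w) = (16/w)^(3). This is a constant-elasticity form: L ∝ w^(−3), so ε = −3.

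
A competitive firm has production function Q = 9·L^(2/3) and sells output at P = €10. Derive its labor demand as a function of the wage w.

MP_L = (2/3)·9·L^(-1/3) = 6·L^(-1/3).
Setting P·MP_L = w: 60·L^(-1/3) = w.
Solving for L: L^(-1/3) = w/60, so L = (60/w)^(3).

L(w) = 216000/w³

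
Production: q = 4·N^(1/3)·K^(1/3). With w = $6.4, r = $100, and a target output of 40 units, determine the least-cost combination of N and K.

N* = 125, K* = 8

Cost minimization requires the marginal rate of technical substitution to equal the input-price ratio: MP_N/MP_K = w/r.
Here MP_N/MP_K = (1/3)·(K/N)/(1/3) = (K/N). Setting this equal to 6.4/100 = 0.064 gives K = 0.064N.
Substituting into q = 40: 4·N^(1/3)·(0.064N)^(1/3) = 40.
Solving, N = 125 and K = 8.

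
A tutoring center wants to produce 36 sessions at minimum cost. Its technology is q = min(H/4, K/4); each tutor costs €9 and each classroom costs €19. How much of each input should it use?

With a fixed-proportions technology, the cost-minimizing bundle uses no slack in either input: H/4 = K/4 = q.
So H = 4·36 = 144 and K = 4·36 = 144.

H* = 144, K* = 144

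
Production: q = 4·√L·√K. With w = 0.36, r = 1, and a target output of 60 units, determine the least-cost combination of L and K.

L* = 25, K* = 9

Cost minimization requires the marginal rate of technical substitution to equal the input-price ratio: MP_L/MP_K = w/r.
Here MP_L/MP_K = (1/2)·(K/L)/(1/2) = (K/L). Setting this equal to 0.36/1 = 0.36 gives K = 0.36L.
Substituting into q = 60: 4·L^(1/2)·(0.36L)^(1/2) = 60.
Solving, L = 25 and K = 9.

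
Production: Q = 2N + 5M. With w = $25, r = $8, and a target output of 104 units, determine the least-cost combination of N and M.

The inputs are perfect substitutes, so the firm uses whichever has the lower cost per unit of output.
Cost per unit of output via N is w/2 = 12.5; via M it is r/5 = 1.6. M is cheaper.
Producing Q = 104 with M alone: N = 0, M = 20.8.

N* = 0, M* = 20.8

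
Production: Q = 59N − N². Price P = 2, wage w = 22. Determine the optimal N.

N* = 24

The marginal product of N is MP_N = 59 − 2N.
A price-taking firm hires until the value of the marginal product equals the wage: P·MP_N = w, so 2·(59 − 2N) = 22.
Then 59 − 2N = 11, giving N = 24.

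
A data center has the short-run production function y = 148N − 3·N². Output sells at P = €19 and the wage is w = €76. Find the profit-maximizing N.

The marginal product of N is MP_N = 148 − 6N.
A price-taking firm hires until the value of the marginal product equals the wage: P·MP_N = w, so 19·(148 − 6N) = 76.
Then 148 − 6N = 4, giving N = 24.

N* = 24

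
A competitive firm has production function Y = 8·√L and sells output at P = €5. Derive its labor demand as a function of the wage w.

L(w) = 400/w²

MP_L = (1/2)·8·L^(-1/2) = 4·L^(-1/2).
Setting P·MP_L = w: 20·L^(-1/2) = w.
Solving for L: L^(-1/2) = w/20, so L = (20/w)^(2).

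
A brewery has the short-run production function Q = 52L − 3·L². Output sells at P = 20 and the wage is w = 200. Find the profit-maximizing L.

The marginal product of L is MP_L = 52 − 6L.
A price-taking firm hires until the value of the marginal product equals the wage: P·MP_L = w, so 20·(52 − 6L) = 200.
Then 52 − 6L = 10, giving L = 7.

L* = 7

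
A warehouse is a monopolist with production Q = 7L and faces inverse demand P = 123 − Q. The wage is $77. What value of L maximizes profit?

L* = 8

Marginal revenue from the inverse demand is MR = 123 − 2Q.
The marginal product is MP_L = 7.
A monopolist hires until marginal revenue product equals the wage: MR·MP_L = w.
(123 − 14L)·7 = 77, so L = 8.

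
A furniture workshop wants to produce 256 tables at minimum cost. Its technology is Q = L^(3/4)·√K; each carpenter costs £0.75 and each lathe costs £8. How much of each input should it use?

L* = 256, K* = 16

Cost minimization requires the marginal rate of technical substitution to equal the input-price ratio: MP_L/MP_K = w/r.
Here MP_L/MP_K = (3/4)·(K/L)/(1/2) = 1.5·(K/L). Setting this equal to 0.75/8 = 0.09375 gives K = 0.0625L.
Substituting into Q = 256: L^(3/4)·(0.0625L)^(1/2) = 256.
Solving, L = 256 and K = 16.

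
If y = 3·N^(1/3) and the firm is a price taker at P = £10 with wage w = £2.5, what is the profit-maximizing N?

N* = 8

MP_N = (1/3)·3·N^(-2/3) = N^(-2/3).
Profit maximization for a price taker requires P·MP_N = w: 10·N^(-2/3) = 2.5.
So N^(-2/3) = 0.25, which gives N = 8.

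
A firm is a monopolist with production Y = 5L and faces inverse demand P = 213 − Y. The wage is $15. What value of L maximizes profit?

L* = 21

Marginal revenue from the inverse demand is MR = 213 − 2Y.
The marginal product is MP_L = 5.
A monopolist hires until marginal revenue product equals the wage: MR·MP_L = w.
(213 − 10L)·5 = 15, so L = 21.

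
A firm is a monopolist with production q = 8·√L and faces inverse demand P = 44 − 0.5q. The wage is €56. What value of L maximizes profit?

L* = 4

Marginal revenue from the inverse demand is MR = 44 − q.
The marginal product is MP_L = 4·L^(-1/2).
A monopolist hires until marginal revenue product equals the wage: MR·MP_L = w.
At L, q = 8·√L. Substituting and solving: (44 − 8·√L)·4·L^(-1/2) = 56 gives L = 4.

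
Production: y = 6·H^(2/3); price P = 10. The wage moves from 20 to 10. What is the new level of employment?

From P·MP_H = w with MP_H = 4·H^(-1/3), the labor demand is H(w) = (40/w)^(3).
At w = 20: H = 8. At w = 10: H = 64.

H* = 64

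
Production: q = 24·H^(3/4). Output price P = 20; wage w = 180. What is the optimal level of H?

H* = 16

MP_H = (3/4)·24·H^(-1/4) = 18·H^(-1/4).
Profit maximization for a price taker requires P·MP_H = w: 20·18·H^(-1/4) = 180.
So H^(-1/4) = 0.5, which gives H = 16.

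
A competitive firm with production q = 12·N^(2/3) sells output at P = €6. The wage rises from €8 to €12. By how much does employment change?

From P·MP_N = w with MP_N = 8·N^(-1/3), the labor demand is N(w) = (48/w)^(3).
At w = 8: N = 216. At w = 12: N = 64.
ΔN = 64 − 216 = -152.

ΔN = -152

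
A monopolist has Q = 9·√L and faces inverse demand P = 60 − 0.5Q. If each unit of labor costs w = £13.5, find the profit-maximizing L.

Marginal revenue from the inverse demand is MR = 60 − Q.
The marginal product is MP_L = 4.5·L^(-1/2).
A monopolist hires until marginal revenue product equals the wage: MR·MP_L = w.
At L, Q = 9·√L. Substituting and solving: (60 − 9·√L)·4.5·L^(-1/2) = 13.5 gives L = 25.

L* = 25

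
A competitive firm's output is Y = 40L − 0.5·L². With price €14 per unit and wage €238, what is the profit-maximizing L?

The marginal product of L is MP_L = 40 − L.
A price-taking firm hires until the value of the marginal product equals the wage: P·MP_L = w, so 14·(40 − L) = 238.
Then 40 − L = 17, giving L = 23.

L* = 23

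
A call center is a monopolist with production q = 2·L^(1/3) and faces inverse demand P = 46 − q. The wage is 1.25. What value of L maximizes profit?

Marginal revenue from the inverse demand is MR = 46 − 2q.
The marginal product is MP_L = (2/3)·L^(-2/3).
A monopolist hires until marginal revenue product equals the wage: MR·MP_L = w.
At L, q = 2·L^(1/3). Substituting and solving: (46 − 4·L^(1/3))·(2/3)·L^(-2/3) = 1.25 gives L = 64.

L* = 64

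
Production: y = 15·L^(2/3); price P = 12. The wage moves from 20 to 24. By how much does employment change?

ΔL = -91

From P·MP_L = w with MP_L = 10·L^(-1/3), the labor demand is L(w) = (120/w)^(3).
At w = 20: L = 216. At w = 24: L = 125.
ΔL = 125 − 216 = -91.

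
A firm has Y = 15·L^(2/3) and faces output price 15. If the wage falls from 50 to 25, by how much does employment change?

From P·MP_L = w with MP_L = 10·L^(-1/3), the labor demand is L(w) = (150/w)^(3).
At w = 50: L = 27. At w = 25: L = 216.
ΔL = 216 − 27 = 189.

ΔL = 189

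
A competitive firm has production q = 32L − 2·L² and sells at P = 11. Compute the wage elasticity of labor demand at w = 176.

ε = -1

From P·MP_L = w with MP_L = 32 − 4L, labor demand is L(w) = (32 − w/11)/4.
dL/dw = −1/(44) = -1/44.
At w = 176, L = 4, so ε = (dL/dw)·(w/L) = (-1/44)·(176/4) = -1.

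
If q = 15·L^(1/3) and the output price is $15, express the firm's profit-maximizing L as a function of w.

L(w) = (75/w)^(3/2)

MP_L = (1/3)·15·L^(-2/3) = 5·L^(-2/3).
Setting P·MP_L = w: 75·L^(-2/3) = w.
Solving for L: L^(-2/3) = w/75, so L = (75/w)^(3/2).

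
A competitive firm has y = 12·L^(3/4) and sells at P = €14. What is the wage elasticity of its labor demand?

MP_L = (3/4)·12·L^(-1/4), so P·MP_L = w gives 126·L^(-1/4) = w.
Solving, L(w) = (126/w)^(4). This is a constant-elasticity form: L ∝ w^(−4), so ε = −4.

ε = -4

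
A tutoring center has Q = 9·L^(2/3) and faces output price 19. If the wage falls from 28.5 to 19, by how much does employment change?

ΔL = 152

From P·MP_L = w with MP_L = 6·L^(-1/3), the labor demand is L(w) = (114/w)^(3).
At w = 28.5: L = 64. At w = 19: L = 216.
ΔL = 216 − 64 = 152.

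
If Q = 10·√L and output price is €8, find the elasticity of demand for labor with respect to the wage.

ε = -2

MP_L = (1/2)·10·L^(-1/2), so P·MP_L = w gives 40·L^(-1/2) = w.
Solving, L(w) = (40/w)^(2). This is a constant-elasticity form: L ∝ w^(−2), so ε = −2.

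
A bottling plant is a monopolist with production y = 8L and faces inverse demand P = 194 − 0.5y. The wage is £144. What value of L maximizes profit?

Marginal revenue from the inverse demand is MR = 194 − y.
The marginal product is MP_L = 8.
A monopolist hires until marginal revenue product equals the wage: MR·MP_L = w.
(194 − 8L)·8 = 144, so L = 22.

L* = 22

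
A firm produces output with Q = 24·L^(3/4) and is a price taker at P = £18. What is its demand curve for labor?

L(w) = (324/w)^(4)

MP_L = (3/4)·24·L^(-1/4) = 18·L^(-1/4).
Setting P·MP_L = w: 324·L^(-1/4) = w.
Solving for L: L^(-1/4) = w/324, so L = (324/w)^(4).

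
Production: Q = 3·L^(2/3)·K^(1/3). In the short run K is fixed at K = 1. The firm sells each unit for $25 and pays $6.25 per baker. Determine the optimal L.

With K = 1, MP_L = (2/3)·3·L^(-1/3)·1^(1/3) = 2·L^(-1/3).
Profit maximization for a price taker requires P·MP_L = w: 25·2·L^(-1/3) = 6.25.
So L^(-1/3) = 0.125, which gives L = 512.

L* = 512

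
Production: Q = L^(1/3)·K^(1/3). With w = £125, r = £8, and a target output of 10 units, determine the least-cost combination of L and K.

Cost minimization requires the marginal rate of technical substitution to equal the input-price ratio: MP_L/MP_K = w/r.
Here MP_L/MP_K = (1/3)·(K/L)/(1/3) = (K/L). Setting this equal to 125/8 = 15.625 gives K = 15.625L.
Substituting into Q = 10: L^(1/3)·(15.625L)^(1/3) = 10.
Solving, L = 8 and K = 125.

L* = 8, K* = 125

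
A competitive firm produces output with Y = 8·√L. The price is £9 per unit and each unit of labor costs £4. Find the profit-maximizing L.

L* = 81

MP_L = (1/2)·8·L^(-1/2) = 4·L^(-1/2).
Profit maximization for a price taker requires P·MP_L = w: 9·4·L^(-1/2) = 4.
So L^(-1/2) = 1/9, which gives L = 81.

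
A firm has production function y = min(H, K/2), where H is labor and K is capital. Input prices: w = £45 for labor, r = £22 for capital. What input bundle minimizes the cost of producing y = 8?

With a fixed-proportions technology, the cost-minimizing bundle uses no slack in either input: H = K/2 = y.
So H = 8 and K = 2·8 = 16.

H* = 8, K* = 16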